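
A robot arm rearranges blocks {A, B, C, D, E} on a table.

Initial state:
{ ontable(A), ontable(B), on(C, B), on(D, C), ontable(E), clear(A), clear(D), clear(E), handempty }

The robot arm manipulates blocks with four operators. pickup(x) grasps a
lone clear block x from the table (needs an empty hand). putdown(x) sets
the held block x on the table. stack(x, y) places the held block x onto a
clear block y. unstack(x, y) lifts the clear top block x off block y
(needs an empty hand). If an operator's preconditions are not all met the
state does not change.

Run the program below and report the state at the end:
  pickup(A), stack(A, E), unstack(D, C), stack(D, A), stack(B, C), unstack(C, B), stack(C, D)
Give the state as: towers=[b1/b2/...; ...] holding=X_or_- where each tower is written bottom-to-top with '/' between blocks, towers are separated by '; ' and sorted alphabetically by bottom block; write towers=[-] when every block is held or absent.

towers=[B; E/A/D/C] holding=-

step 1 (pickup(A)): towers=[B/C/D; E] holding=A
step 2 (stack(A, E)): towers=[B/C/D; E/A] holding=-
step 3 (unstack(D, C)): towers=[B/C; E/A] holding=D
step 4 (stack(D, A)): towers=[B/C; E/A/D] holding=-
step 5 (stack(B, C)) [no-op]: towers=[B/C; E/A/D] holding=-
step 6 (unstack(C, B)): towers=[B; E/A/D] holding=C
step 7 (stack(C, D)): towers=[B; E/A/D/C] holding=-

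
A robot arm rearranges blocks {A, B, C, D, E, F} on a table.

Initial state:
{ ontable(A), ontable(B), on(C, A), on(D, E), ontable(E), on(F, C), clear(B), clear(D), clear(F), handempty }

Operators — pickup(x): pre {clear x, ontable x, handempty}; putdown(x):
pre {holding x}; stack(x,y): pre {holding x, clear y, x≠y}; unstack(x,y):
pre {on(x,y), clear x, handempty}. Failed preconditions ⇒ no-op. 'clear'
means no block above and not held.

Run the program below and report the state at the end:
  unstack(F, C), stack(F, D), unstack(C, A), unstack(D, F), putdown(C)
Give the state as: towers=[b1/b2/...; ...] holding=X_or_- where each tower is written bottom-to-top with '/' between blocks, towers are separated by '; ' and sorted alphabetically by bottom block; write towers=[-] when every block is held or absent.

towers=[A; B; C; E/D/F] holding=-

step 1 (unstack(F, C)): towers=[A/C; B; E/D] holding=F
step 2 (stack(F, D)): towers=[A/C; B; E/D/F] holding=-
step 3 (unstack(C, A)): towers=[A; B; E/D/F] holding=C
step 4 (unstack(D, F)) [no-op]: towers=[A; B; E/D/F] holding=C
step 5 (putdown(C)): towers=[A; B; C; E/D/F] holding=-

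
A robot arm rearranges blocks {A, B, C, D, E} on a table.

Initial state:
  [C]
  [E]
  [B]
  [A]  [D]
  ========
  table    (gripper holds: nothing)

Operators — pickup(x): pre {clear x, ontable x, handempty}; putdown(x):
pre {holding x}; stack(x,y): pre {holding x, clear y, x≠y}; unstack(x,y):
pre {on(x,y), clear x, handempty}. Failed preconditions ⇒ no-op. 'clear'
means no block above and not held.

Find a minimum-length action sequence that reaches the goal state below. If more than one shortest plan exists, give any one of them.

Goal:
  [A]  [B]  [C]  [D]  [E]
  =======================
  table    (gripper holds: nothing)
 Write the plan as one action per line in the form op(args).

step 1 (unstack(C, E)): towers=[A/B/E; D] holding=C
step 2 (putdown(C)): towers=[A/B/E; C; D] holding=-
step 3 (unstack(E, B)): towers=[A/B; C; D] holding=E
step 4 (putdown(E)): towers=[A/B; C; D; E] holding=-
step 5 (unstack(B, A)): towers=[A; C; D; E] holding=B
step 6 (putdown(B)): towers=[A; B; C; D; E] holding=-
goal check: towers=[A; B; C; D; E] holding=- — reached (length 6, optimal by BFS)

unstack(C, E)
putdown(C)
unstack(E, B)
putdown(E)
unstack(B, A)
putdown(B)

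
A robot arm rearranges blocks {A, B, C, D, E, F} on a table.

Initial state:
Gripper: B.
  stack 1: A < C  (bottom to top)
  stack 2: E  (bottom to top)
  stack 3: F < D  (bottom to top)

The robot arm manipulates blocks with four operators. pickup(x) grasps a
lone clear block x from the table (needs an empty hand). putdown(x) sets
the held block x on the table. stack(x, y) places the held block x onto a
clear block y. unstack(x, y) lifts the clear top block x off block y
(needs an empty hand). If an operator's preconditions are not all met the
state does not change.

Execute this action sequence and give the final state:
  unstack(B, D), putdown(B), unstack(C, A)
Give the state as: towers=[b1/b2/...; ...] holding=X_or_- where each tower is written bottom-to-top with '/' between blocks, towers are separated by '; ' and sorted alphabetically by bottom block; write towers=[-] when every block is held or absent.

towers=[A; B; E; F/D] holding=C

step 1 (unstack(B, D)) [no-op]: towers=[A/C; E; F/D] holding=B
step 2 (putdown(B)): towers=[A/C; B; E; F/D] holding=-
step 3 (unstack(C, A)): towers=[A; B; E; F/D] holding=C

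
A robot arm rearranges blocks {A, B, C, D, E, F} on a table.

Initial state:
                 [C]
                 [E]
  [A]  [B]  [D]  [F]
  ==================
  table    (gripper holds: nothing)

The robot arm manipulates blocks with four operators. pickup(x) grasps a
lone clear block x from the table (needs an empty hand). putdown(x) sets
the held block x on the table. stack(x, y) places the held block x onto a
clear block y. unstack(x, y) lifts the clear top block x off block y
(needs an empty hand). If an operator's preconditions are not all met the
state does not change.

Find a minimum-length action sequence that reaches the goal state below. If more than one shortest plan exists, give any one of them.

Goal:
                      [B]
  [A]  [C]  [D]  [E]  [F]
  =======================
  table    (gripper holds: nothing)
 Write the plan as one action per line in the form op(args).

step 1 (unstack(C, E)): towers=[A; B; D; F/E] holding=C
step 2 (putdown(C)): towers=[A; B; C; D; F/E] holding=-
step 3 (unstack(E, F)): towers=[A; B; C; D; F] holding=E
step 4 (putdown(E)): towers=[A; B; C; D; E; F] holding=-
step 5 (pickup(B)): towers=[A; C; D; E; F] holding=B
step 6 (stack(B, F)): towers=[A; C; D; E; F/B] holding=-
goal check: towers=[A; C; D; E; F/B] holding=- — reached (length 6, optimal by BFS)

unstack(C, E)
putdown(C)
unstack(E, F)
putdown(E)
pickup(B)
stack(B, F)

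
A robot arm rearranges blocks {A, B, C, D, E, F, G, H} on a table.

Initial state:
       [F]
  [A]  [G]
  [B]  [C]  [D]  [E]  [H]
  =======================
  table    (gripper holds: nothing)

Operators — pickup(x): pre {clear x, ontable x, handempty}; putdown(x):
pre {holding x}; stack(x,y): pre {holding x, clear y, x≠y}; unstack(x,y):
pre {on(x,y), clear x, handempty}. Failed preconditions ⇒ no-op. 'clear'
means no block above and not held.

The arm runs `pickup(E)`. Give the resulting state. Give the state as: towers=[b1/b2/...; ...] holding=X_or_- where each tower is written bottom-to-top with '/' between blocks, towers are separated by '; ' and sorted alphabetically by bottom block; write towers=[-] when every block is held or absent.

before: towers=[B/A; C/G/F; D; E; H] holding=-
pre[pickup(E)]: clear(E) yes, ontable(E) yes, handempty yes
all met → apply pickup(E)
after:  towers=[B/A; C/G/F; D; H] holding=E

towers=[B/A; C/G/F; D; H] holding=E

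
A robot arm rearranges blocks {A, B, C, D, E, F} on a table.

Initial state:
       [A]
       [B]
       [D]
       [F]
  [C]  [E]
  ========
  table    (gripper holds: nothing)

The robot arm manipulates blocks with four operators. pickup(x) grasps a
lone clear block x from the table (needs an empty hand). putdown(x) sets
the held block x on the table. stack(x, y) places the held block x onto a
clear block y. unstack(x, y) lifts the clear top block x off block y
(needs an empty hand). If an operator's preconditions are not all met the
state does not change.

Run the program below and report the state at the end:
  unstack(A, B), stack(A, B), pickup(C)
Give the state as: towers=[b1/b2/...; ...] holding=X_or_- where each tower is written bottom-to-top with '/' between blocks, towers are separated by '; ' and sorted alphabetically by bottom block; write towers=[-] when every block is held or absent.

step 1 (unstack(A, B)): towers=[C; E/F/D/B] holding=A
step 2 (stack(A, B)): towers=[C; E/F/D/B/A] holding=-
step 3 (pickup(C)): towers=[E/F/D/B/A] holding=C

towers=[E/F/D/B/A] holding=C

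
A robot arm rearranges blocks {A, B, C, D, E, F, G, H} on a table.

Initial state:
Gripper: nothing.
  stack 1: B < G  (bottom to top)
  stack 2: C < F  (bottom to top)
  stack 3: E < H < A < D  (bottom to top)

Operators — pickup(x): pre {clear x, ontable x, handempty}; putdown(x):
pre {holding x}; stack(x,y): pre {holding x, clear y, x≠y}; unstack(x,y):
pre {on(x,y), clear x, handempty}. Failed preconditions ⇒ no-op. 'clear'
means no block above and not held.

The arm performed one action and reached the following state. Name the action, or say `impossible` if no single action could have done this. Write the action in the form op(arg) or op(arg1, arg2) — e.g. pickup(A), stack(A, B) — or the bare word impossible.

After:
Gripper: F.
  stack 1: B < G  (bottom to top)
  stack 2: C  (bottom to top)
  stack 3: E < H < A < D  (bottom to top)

target: towers=[B/G; C; E/H/A/D] holding=F
     unstack(G, B) → towers=[B; C/F; E/H/A/D] holding=G
     unstack(F, C) → towers=[B/G; C; E/H/A/D] holding=F  ← match
     unstack(D, A) → towers=[B/G; C/F; E/H/A] holding=D

unstack(F, C)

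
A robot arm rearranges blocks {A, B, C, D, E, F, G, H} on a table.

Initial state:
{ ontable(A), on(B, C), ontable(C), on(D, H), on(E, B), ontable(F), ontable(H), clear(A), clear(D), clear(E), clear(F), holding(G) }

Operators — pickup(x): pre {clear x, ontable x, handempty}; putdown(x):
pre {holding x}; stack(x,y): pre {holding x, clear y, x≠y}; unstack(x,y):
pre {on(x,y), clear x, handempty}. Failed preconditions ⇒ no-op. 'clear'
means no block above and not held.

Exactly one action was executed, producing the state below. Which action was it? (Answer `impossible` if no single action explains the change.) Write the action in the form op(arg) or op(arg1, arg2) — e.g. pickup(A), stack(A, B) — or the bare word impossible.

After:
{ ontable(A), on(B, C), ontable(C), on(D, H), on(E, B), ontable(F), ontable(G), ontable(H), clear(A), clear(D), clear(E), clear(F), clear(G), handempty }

target: towers=[A; C/B/E; F; G; H/D] holding=-
        putdown(G) → towers=[A; C/B/E; F; G; H/D] holding=-  ← match
       stack(G, A) → towers=[A/G; C/B/E; F; H/D] holding=-
       stack(G, E) → towers=[A; C/B/E/G; F; H/D] holding=-
       stack(G, F) → towers=[A; C/B/E; F/G; H/D] holding=-
       stack(G, D) → towers=[A; C/B/E; F; H/D/G] holding=-

putdown(G)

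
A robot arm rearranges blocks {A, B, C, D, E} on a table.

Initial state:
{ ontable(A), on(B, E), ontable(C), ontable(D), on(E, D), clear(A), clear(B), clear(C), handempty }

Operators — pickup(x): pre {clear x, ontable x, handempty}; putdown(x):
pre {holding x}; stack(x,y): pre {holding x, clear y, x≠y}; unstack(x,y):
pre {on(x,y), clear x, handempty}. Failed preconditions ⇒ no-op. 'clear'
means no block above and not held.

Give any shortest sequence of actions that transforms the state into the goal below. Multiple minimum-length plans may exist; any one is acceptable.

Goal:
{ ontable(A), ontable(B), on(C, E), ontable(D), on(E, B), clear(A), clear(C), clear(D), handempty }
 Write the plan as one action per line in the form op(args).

unstack(B, E)
putdown(B)
unstack(E, D)
stack(E, B)
pickup(C)
stack(C, E)

step 1 (unstack(B, E)): towers=[A; C; D/E] holding=B
step 2 (putdown(B)): towers=[A; B; C; D/E] holding=-
step 3 (unstack(E, D)): towers=[A; B; C; D] holding=E
step 4 (stack(E, B)): towers=[A; B/E; C; D] holding=-
step 5 (pickup(C)): towers=[A; B/E; D] holding=C
step 6 (stack(C, E)): towers=[A; B/E/C; D] holding=-
goal check: towers=[A; B/E/C; D] holding=- — reached (length 6, optimal by BFS)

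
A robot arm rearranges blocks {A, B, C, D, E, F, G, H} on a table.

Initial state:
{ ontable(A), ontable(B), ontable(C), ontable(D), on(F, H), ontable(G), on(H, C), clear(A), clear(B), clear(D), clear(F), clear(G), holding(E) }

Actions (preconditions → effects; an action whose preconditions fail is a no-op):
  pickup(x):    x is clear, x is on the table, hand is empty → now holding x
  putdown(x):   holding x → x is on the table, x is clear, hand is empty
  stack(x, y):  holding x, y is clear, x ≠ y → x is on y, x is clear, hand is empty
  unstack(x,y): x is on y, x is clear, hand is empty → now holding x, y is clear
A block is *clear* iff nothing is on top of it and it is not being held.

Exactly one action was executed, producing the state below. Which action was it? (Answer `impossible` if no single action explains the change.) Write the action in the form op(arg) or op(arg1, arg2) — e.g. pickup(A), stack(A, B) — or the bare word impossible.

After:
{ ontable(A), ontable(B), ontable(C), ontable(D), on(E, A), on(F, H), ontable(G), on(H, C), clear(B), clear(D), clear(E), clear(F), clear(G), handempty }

stack(E, A)

target: towers=[A/E; B; C/H/F; D; G] holding=-
        putdown(E) → towers=[A; B; C/H/F; D; E; G] holding=-
       stack(E, G) → towers=[A; B; C/H/F; D; G/E] holding=-
       stack(E, A) → towers=[A/E; B; C/H/F; D; G] holding=-  ← match
       stack(E, B) → towers=[A; B/E; C/H/F; D; G] holding=-
       stack(E, F) → towers=[A; B; C/H/F/E; D; G] holding=-
       stack(E, D) → towers=[A; B; C/H/F; D/E; G] holding=-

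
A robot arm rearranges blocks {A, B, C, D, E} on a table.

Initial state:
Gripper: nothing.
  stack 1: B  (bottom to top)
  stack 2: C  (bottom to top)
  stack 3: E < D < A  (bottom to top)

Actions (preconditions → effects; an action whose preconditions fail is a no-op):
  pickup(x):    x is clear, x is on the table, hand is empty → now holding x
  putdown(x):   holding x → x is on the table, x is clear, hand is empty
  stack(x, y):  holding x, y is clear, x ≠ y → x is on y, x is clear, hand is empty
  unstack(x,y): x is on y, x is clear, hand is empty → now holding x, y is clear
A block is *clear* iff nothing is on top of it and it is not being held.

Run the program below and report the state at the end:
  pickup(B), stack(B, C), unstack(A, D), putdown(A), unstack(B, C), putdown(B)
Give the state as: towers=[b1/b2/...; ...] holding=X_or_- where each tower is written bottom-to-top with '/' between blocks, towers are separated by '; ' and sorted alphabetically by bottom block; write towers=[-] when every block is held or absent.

towers=[A; B; C; E/D] holding=-

step 1 (pickup(B)): towers=[C; E/D/A] holding=B
step 2 (stack(B, C)): towers=[C/B; E/D/A] holding=-
step 3 (unstack(A, D)): towers=[C/B; E/D] holding=A
step 4 (putdown(A)): towers=[A; C/B; E/D] holding=-
step 5 (unstack(B, C)): towers=[A; C; E/D] holding=B
step 6 (putdown(B)): towers=[A; B; C; E/D] holding=-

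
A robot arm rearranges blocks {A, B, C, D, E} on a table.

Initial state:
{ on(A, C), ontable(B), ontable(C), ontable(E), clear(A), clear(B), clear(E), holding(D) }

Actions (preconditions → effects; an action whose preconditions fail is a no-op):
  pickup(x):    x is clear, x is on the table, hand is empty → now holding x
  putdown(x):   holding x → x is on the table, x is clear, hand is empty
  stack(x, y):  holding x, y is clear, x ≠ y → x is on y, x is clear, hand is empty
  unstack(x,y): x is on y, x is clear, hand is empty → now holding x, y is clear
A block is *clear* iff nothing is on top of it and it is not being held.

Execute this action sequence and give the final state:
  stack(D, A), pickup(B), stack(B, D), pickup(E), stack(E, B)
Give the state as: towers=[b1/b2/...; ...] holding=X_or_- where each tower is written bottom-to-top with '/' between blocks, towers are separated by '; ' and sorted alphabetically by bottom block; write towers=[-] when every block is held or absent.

towers=[C/A/D/B/E] holding=-

step 1 (stack(D, A)): towers=[B; C/A/D; E] holding=-
step 2 (pickup(B)): towers=[C/A/D; E] holding=B
step 3 (stack(B, D)): towers=[C/A/D/B; E] holding=-
step 4 (pickup(E)): towers=[C/A/D/B] holding=E
step 5 (stack(E, B)): towers=[C/A/D/B/E] holding=-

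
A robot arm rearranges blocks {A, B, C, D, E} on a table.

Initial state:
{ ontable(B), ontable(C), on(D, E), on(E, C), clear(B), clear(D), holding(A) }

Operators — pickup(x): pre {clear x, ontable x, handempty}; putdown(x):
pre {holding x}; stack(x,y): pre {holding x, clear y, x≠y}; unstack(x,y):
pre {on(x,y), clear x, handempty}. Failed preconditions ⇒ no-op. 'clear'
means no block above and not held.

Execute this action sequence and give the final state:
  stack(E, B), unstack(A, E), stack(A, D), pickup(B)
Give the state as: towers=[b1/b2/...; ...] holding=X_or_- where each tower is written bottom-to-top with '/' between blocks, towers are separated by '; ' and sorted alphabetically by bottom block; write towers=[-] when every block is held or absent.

step 1 (stack(E, B)) [no-op]: towers=[B; C/E/D] holding=A
step 2 (unstack(A, E)) [no-op]: towers=[B; C/E/D] holding=A
step 3 (stack(A, D)): towers=[B; C/E/D/A] holding=-
step 4 (pickup(B)): towers=[C/E/D/A] holding=B

towers=[C/E/D/A] holding=B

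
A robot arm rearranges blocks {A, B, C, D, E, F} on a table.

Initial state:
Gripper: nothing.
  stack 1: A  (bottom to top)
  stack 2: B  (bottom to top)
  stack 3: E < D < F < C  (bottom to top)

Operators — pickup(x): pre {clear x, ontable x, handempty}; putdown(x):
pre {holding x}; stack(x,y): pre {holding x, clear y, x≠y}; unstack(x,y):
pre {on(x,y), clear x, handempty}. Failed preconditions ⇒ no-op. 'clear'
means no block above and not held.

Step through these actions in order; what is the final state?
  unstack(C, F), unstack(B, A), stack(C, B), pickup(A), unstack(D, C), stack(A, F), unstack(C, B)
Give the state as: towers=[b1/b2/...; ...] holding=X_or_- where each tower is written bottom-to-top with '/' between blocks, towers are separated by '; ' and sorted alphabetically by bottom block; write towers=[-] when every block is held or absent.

towers=[B; E/D/F/A] holding=C

step 1 (unstack(C, F)): towers=[A; B; E/D/F] holding=C
step 2 (unstack(B, A)) [no-op]: towers=[A; B; E/D/F] holding=C
step 3 (stack(C, B)): towers=[A; B/C; E/D/F] holding=-
step 4 (pickup(A)): towers=[B/C; E/D/F] holding=A
step 5 (unstack(D, C)) [no-op]: towers=[B/C; E/D/F] holding=A
step 6 (stack(A, F)): towers=[B/C; E/D/F/A] holding=-
step 7 (unstack(C, B)): towers=[B; E/D/F/A] holding=C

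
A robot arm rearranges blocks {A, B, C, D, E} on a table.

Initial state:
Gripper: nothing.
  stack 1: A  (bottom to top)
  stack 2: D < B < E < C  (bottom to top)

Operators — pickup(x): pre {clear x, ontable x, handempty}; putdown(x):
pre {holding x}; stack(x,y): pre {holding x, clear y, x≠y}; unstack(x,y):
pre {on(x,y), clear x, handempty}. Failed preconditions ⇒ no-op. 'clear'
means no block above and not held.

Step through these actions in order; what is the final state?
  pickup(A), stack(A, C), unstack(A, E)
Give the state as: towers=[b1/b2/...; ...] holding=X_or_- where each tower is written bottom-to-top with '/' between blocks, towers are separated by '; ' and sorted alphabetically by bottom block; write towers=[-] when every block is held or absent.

step 1 (pickup(A)): towers=[D/B/E/C] holding=A
step 2 (stack(A, C)): towers=[D/B/E/C/A] holding=-
step 3 (unstack(A, E)) [no-op]: towers=[D/B/E/C/A] holding=-

towers=[D/B/E/C/A] holding=-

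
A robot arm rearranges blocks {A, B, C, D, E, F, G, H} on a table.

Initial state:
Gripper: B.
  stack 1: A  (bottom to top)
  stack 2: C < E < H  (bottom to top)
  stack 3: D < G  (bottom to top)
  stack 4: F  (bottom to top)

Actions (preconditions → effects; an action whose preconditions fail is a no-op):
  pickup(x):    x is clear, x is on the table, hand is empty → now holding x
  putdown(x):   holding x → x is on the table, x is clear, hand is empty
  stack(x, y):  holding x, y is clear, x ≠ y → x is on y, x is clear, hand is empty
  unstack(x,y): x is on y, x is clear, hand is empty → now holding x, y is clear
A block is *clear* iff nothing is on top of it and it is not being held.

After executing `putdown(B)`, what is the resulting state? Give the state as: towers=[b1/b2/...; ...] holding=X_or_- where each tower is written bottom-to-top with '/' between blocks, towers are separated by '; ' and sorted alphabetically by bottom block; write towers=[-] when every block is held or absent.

towers=[A; B; C/E/H; D/G; F] holding=-

before: towers=[A; C/E/H; D/G; F] holding=B
pre[putdown(B)]: holding(B) ok
all met → apply putdown(B)
after:  towers=[A; B; C/E/H; D/G; F] holding=-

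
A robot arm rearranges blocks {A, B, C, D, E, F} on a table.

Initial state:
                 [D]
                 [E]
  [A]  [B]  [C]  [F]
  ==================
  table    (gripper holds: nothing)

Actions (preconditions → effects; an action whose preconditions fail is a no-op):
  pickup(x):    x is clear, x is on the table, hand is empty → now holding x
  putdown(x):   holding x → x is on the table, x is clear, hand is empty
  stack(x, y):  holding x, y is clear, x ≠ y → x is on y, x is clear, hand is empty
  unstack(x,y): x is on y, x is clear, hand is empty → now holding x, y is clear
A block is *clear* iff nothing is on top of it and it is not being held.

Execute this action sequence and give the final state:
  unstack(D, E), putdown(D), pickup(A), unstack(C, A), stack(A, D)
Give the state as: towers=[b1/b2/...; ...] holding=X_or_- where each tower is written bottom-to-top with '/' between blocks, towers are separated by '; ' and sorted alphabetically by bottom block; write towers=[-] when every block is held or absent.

towers=[B; C; D/A; F/E] holding=-

step 1 (unstack(D, E)): towers=[A; B; C; F/E] holding=D
step 2 (putdown(D)): towers=[A; B; C; D; F/E] holding=-
step 3 (pickup(A)): towers=[B; C; D; F/E] holding=A
step 4 (unstack(C, A)) [no-op]: towers=[B; C; D; F/E] holding=A
step 5 (stack(A, D)): towers=[B; C; D/A; F/E] holding=-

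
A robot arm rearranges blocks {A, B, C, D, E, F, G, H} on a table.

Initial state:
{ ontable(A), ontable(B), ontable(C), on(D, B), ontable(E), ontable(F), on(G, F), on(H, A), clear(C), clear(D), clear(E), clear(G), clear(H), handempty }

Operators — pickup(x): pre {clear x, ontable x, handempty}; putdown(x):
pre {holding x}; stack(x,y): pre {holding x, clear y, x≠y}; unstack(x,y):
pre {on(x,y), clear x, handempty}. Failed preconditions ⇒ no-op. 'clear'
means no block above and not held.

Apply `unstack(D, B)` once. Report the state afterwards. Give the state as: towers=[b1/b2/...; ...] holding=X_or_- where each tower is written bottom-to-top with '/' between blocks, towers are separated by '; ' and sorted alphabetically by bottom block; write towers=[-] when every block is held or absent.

before: towers=[A/H; B/D; C; E; F/G] holding=-
pre[unstack(D, B)]: on(D,B) yes, clear(D) yes, handempty yes
all met → apply unstack(D, B)
after:  towers=[A/H; B; C; E; F/G] holding=D

towers=[A/H; B; C; E; F/G] holding=D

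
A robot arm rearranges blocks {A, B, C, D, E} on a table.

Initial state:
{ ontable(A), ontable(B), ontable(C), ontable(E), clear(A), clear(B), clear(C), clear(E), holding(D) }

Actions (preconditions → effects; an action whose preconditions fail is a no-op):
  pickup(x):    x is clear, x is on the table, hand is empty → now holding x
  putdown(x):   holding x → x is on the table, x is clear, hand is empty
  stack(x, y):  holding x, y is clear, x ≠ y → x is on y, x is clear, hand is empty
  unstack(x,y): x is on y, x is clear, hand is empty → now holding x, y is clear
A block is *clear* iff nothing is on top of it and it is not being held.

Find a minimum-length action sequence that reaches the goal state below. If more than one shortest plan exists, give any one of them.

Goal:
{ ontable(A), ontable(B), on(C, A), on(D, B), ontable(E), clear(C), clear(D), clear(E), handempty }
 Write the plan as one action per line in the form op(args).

stack(D, B)
pickup(C)
stack(C, A)

step 1 (stack(D, B)): towers=[A; B/D; C; E] holding=-
step 2 (pickup(C)): towers=[A; B/D; E] holding=C
step 3 (stack(C, A)): towers=[A/C; B/D; E] holding=-
goal check: towers=[A/C; B/D; E] holding=- — reached (length 3, optimal by BFS)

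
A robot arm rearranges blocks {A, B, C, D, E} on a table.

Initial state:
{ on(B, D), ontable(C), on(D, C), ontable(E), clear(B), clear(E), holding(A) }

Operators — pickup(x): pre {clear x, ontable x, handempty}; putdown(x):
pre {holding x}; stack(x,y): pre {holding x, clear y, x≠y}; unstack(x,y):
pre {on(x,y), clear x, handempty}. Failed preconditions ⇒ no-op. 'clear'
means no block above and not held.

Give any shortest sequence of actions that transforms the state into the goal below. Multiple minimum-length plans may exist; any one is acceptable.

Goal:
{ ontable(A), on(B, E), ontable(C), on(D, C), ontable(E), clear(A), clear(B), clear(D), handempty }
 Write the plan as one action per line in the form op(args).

putdown(A)
unstack(B, D)
stack(B, E)

step 1 (putdown(A)): towers=[A; C/D/B; E] holding=-
step 2 (unstack(B, D)): towers=[A; C/D; E] holding=B
step 3 (stack(B, E)): towers=[A; C/D; E/B] holding=-
goal check: towers=[A; C/D; E/B] holding=- — reached (length 3, optimal by BFS)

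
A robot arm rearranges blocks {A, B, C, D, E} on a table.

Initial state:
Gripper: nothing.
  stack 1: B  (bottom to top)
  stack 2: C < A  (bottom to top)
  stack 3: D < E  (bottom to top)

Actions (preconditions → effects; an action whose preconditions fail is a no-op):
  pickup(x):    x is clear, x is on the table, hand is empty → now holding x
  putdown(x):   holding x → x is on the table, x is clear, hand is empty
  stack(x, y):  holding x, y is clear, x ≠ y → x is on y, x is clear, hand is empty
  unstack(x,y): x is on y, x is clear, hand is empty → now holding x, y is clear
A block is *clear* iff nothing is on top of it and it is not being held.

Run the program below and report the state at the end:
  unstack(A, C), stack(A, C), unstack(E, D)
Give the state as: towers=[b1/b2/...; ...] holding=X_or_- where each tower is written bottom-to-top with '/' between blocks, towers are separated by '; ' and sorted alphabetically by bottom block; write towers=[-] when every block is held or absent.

towers=[B; C/A; D] holding=E

step 1 (unstack(A, C)): towers=[B; C; D/E] holding=A
step 2 (stack(A, C)): towers=[B; C/A; D/E] holding=-
step 3 (unstack(E, D)): towers=[B; C/A; D] holding=E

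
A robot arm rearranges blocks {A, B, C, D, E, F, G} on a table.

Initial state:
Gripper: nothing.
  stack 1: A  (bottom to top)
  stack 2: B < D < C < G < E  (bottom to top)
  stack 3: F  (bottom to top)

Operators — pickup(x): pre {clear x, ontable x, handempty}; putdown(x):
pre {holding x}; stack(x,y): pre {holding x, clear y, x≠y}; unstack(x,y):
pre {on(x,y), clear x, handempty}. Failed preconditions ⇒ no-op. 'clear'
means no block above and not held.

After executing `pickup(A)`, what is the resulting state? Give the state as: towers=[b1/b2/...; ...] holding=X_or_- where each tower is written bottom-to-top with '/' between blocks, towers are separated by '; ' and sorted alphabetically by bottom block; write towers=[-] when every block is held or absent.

before: towers=[A; B/D/C/G/E; F] holding=-
pre[pickup(A)]: clear(A) ok, ontable(A) ok, handempty ok
all met → apply pickup(A)
after:  towers=[B/D/C/G/E; F] holding=A

towers=[B/D/C/G/E; F] holding=A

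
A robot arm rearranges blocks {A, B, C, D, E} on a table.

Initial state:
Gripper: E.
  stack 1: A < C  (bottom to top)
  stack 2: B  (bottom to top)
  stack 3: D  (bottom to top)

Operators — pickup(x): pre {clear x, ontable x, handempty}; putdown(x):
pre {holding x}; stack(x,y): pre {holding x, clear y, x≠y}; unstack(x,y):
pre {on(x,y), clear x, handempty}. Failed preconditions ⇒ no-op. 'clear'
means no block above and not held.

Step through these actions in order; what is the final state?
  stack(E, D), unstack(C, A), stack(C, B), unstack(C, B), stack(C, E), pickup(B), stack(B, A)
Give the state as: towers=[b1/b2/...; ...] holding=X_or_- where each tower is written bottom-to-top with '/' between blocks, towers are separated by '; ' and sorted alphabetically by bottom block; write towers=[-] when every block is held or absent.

towers=[A/B; D/E/C] holding=-

step 1 (stack(E, D)): towers=[A/C; B; D/E] holding=-
step 2 (unstack(C, A)): towers=[A; B; D/E] holding=C
step 3 (stack(C, B)): towers=[A; B/C; D/E] holding=-
step 4 (unstack(C, B)): towers=[A; B; D/E] holding=C
step 5 (stack(C, E)): towers=[A; B; D/E/C] holding=-
step 6 (pickup(B)): towers=[A; D/E/C] holding=B
step 7 (stack(B, A)): towers=[A/B; D/E/C] holding=-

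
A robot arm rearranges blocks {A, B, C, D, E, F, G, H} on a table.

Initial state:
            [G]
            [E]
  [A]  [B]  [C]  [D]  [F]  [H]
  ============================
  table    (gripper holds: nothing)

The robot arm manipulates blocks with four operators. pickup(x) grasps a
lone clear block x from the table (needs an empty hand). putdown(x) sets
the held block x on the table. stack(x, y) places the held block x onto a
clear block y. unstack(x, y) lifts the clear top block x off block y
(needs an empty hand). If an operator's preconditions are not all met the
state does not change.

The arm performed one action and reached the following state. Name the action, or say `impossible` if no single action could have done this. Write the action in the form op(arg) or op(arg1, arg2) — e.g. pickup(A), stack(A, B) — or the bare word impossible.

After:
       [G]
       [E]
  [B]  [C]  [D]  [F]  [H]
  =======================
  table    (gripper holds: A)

target: towers=[B; C/E/G; D; F; H] holding=A
     unstack(G, E) → towers=[A; B; C/E; D; F; H] holding=G
         pickup(A) → towers=[B; C/E/G; D; F; H] holding=A  ← match
         pickup(H) → towers=[A; B; C/E/G; D; F] holding=H
         pickup(B) → towers=[A; C/E/G; D; F; H] holding=B
         pickup(F) → towers=[A; B; C/E/G; D; H] holding=F
         pickup(D) → towers=[A; B; C/E/G; F; H] holding=D

pickup(A)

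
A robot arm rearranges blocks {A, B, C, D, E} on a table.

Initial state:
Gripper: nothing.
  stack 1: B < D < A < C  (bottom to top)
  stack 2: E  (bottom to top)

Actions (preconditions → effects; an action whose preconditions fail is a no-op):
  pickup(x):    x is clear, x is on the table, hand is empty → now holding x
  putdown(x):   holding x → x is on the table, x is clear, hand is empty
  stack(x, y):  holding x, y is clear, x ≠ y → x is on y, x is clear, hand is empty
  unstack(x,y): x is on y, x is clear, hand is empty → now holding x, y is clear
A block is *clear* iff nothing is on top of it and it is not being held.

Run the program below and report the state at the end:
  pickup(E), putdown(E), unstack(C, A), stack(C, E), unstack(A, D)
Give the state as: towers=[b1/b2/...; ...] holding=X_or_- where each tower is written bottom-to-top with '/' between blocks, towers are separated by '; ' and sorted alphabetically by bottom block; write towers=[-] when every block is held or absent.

towers=[B/D; E/C] holding=A

step 1 (pickup(E)): towers=[B/D/A/C] holding=E
step 2 (putdown(E)): towers=[B/D/A/C; E] holding=-
step 3 (unstack(C, A)): towers=[B/D/A; E] holding=C
step 4 (stack(C, E)): towers=[B/D/A; E/C] holding=-
step 5 (unstack(A, D)): towers=[B/D; E/C] holding=A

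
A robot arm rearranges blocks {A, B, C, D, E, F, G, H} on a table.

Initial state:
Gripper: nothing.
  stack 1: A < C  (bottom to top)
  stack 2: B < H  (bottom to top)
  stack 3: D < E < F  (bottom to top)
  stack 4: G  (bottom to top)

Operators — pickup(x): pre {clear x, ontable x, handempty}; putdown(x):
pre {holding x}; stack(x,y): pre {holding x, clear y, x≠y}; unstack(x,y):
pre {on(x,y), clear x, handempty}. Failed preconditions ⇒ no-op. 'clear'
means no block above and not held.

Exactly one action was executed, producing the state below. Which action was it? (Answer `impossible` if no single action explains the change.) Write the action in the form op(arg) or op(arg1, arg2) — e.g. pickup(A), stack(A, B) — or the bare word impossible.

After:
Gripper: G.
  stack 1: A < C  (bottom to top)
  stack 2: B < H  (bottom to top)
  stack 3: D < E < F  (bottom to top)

pickup(G)

target: towers=[A/C; B/H; D/E/F] holding=G
         pickup(G) → towers=[A/C; B/H; D/E/F] holding=G  ← match
     unstack(H, B) → towers=[A/C; B; D/E/F; G] holding=H
     unstack(F, E) → towers=[A/C; B/H; D/E; G] holding=F
     unstack(C, A) → towers=[A; B/H; D/E/F; G] holding=C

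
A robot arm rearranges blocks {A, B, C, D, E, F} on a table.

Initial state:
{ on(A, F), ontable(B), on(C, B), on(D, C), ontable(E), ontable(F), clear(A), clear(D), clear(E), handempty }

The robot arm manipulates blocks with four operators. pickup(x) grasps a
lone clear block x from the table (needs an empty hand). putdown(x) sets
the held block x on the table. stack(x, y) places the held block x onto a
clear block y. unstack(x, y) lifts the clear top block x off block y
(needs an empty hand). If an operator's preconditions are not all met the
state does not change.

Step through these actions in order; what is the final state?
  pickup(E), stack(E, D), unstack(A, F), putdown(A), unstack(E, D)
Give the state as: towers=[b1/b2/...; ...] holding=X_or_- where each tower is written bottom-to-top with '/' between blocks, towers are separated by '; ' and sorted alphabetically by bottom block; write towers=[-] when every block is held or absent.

step 1 (pickup(E)): towers=[B/C/D; F/A] holding=E
step 2 (stack(E, D)): towers=[B/C/D/E; F/A] holding=-
step 3 (unstack(A, F)): towers=[B/C/D/E; F] holding=A
step 4 (putdown(A)): towers=[A; B/C/D/E; F] holding=-
step 5 (unstack(E, D)): towers=[A; B/C/D; F] holding=E

towers=[A; B/C/D; F] holding=E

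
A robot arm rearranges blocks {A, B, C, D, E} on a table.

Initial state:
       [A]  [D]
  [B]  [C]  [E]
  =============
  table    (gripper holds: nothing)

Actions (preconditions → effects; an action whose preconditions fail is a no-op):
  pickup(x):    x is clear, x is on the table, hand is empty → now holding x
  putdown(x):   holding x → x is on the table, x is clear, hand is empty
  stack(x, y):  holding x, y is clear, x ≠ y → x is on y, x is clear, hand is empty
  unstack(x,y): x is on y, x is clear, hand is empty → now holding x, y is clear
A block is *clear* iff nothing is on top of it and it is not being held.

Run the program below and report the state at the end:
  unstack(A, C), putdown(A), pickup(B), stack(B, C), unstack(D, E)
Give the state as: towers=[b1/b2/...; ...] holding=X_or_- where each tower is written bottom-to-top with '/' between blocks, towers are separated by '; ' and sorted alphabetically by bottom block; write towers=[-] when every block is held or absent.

step 1 (unstack(A, C)): towers=[B; C; E/D] holding=A
step 2 (putdown(A)): towers=[A; B; C; E/D] holding=-
step 3 (pickup(B)): towers=[A; C; E/D] holding=B
step 4 (stack(B, C)): towers=[A; C/B; E/D] holding=-
step 5 (unstack(D, E)): towers=[A; C/B; E] holding=D

towers=[A; C/B; E] holding=D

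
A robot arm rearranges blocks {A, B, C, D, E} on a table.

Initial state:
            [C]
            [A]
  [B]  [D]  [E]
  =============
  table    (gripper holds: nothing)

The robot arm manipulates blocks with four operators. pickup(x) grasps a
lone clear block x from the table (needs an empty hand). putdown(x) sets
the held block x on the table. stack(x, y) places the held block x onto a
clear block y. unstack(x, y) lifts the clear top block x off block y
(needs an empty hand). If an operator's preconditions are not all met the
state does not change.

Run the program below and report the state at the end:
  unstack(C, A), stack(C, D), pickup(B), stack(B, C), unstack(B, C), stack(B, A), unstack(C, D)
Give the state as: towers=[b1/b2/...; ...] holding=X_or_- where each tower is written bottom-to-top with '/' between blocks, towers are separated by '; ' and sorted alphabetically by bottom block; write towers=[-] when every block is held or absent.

towers=[D; E/A/B] holding=C

step 1 (unstack(C, A)): towers=[B; D; E/A] holding=C
step 2 (stack(C, D)): towers=[B; D/C; E/A] holding=-
step 3 (pickup(B)): towers=[D/C; E/A] holding=B
step 4 (stack(B, C)): towers=[D/C/B; E/A] holding=-
step 5 (unstack(B, C)): towers=[D/C; E/A] holding=B
step 6 (stack(B, A)): towers=[D/C; E/A/B] holding=-
step 7 (unstack(C, D)): towers=[D; E/A/B] holding=C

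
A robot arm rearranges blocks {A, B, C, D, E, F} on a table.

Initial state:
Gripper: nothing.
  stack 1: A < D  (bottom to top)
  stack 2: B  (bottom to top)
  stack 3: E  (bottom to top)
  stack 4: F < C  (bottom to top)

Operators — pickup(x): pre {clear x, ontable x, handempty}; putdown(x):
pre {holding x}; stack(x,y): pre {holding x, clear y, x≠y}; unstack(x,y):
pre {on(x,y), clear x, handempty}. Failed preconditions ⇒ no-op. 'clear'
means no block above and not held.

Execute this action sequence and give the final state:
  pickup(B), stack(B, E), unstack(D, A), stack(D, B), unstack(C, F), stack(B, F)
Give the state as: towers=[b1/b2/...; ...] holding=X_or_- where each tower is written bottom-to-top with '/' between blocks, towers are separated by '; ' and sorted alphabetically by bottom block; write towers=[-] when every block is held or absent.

step 1 (pickup(B)): towers=[A/D; E; F/C] holding=B
step 2 (stack(B, E)): towers=[A/D; E/B; F/C] holding=-
step 3 (unstack(D, A)): towers=[A; E/B; F/C] holding=D
step 4 (stack(D, B)): towers=[A; E/B/D; F/C] holding=-
step 5 (unstack(C, F)): towers=[A; E/B/D; F] holding=C
step 6 (stack(B, F)) [no-op]: towers=[A; E/B/D; F] holding=C

towers=[A; E/B/D; F] holding=C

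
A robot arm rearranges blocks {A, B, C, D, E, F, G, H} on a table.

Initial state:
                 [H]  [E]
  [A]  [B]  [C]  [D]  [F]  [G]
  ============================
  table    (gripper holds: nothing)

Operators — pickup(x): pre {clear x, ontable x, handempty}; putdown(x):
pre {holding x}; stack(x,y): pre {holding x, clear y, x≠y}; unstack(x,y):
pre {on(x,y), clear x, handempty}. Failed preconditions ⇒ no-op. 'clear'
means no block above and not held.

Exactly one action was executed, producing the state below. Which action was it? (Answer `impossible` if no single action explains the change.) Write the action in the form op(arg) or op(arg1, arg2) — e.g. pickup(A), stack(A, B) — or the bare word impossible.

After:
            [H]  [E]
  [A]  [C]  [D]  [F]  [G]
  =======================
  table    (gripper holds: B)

pickup(B)

target: towers=[A; C; D/H; F/E; G] holding=B
         pickup(G) → towers=[A; B; C; D/H; F/E] holding=G
         pickup(A) → towers=[B; C; D/H; F/E; G] holding=A
     unstack(E, F) → towers=[A; B; C; D/H; F; G] holding=E
     unstack(H, D) → towers=[A; B; C; D; F/E; G] holding=H
         pickup(B) → towers=[A; C; D/H; F/E; G] holding=B  ← match
         pickup(C) → towers=[A; B; D/H; F/E; G] holding=C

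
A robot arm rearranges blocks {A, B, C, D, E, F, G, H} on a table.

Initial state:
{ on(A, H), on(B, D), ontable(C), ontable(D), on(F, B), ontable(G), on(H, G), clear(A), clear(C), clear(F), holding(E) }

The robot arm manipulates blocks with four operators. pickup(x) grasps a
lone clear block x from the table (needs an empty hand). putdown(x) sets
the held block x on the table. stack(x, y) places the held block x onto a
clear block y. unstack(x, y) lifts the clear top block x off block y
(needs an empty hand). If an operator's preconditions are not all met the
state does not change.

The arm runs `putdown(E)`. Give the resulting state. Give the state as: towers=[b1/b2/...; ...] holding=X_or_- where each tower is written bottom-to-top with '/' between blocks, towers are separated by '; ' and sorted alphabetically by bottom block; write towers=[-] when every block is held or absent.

towers=[C; D/B/F; E; G/H/A] holding=-

before: towers=[C; D/B/F; G/H/A] holding=E
pre[putdown(E)]: holding(E) ok
all met → apply putdown(E)
after:  towers=[C; D/B/F; E; G/H/A] holding=-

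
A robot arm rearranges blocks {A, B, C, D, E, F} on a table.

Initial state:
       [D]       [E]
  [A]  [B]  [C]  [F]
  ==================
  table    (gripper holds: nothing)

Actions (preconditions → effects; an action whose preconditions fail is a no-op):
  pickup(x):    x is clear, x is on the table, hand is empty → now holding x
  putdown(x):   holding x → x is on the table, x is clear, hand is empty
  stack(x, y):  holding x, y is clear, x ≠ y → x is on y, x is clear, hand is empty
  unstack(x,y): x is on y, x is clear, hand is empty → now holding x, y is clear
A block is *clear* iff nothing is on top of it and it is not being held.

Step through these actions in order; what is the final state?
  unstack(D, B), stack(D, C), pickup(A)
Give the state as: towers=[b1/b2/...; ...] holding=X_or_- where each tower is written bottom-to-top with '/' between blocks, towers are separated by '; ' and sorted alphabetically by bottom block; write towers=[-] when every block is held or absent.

towers=[B; C/D; F/E] holding=A

step 1 (unstack(D, B)): towers=[A; B; C; F/E] holding=D
step 2 (stack(D, C)): towers=[A; B; C/D; F/E] holding=-
step 3 (pickup(A)): towers=[B; C/D; F/E] holding=A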